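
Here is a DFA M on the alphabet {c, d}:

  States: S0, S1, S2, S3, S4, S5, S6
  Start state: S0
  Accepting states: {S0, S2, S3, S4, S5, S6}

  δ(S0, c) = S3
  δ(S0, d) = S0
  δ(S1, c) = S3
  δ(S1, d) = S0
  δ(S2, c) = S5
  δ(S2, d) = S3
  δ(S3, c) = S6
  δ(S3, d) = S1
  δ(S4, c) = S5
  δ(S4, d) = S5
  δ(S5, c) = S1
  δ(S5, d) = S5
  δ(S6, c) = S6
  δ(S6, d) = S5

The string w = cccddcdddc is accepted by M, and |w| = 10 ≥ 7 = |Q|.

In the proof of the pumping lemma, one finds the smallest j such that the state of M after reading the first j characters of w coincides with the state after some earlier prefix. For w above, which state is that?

S6

Run of M on w = c c c d d c d d d c:
  step 0: S0  (start)
  step 1: S3  (read c: S0→S3)
  step 2: S6  (read c: S3→S6)
  step 3: S6  (read c: S6→S6)   ← first repeat (S6 seen earlier)
  step 4: S5  (read d: S6→S5)
  step 5: S5  (read d: S5→S5)
  step 6: S1  (read c: S5→S1)
  step 7: S0  (read d: S1→S0)
  step 8: S0  (read d: S0→S0)
  step 9: S0  (read d: S0→S0)
  step 10: S3  (read c: S0→S3)

The earliest repeat is at step j = 3: M is in S6, which it already visited at step i = 2.
The DFA has 7 states, so the proof of the pumping lemma guarantees a repeated state among the first 7+1 visited; the segment between the two visits is the pumpable y.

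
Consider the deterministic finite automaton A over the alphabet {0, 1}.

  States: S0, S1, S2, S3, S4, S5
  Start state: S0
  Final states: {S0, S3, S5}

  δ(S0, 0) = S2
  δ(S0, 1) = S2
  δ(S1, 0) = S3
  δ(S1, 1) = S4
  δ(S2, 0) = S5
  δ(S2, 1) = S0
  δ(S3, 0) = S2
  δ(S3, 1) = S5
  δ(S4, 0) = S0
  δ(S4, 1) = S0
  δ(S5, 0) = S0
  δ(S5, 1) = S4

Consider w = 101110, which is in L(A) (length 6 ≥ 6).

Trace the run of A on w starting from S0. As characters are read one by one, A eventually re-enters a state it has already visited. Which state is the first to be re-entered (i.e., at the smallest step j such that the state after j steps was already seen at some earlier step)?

S0

State sequence: S0 -1-> S2 -0-> S5 -1-> S4 -1-> S0 -1-> S2 -0-> S5
First repeat at step 4: S0 was already visited.

The earliest repeat is at step j = 4: A is in S0, which it already visited at step i = 0.
The DFA has 6 states, so the proof of the pumping lemma guarantees a repeated state among the first 6+1 visited; the segment between the two visits is the pumpable y.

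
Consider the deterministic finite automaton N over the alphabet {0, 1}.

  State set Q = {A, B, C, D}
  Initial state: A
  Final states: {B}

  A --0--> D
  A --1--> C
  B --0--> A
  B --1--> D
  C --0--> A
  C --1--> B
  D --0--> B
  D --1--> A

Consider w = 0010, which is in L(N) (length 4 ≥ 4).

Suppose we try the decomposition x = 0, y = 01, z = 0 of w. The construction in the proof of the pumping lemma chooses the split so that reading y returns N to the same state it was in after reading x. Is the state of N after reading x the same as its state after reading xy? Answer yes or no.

State sequence: A -0-> D -0-> B -1-> D

After x (step 1): D. After xy (step 3): D.
They match, so y = 01 drives N around a cycle from D back to itself; pumping y any number of times keeps N in D before reading z, and xyⁱz ∈ L(N) for every i ≥ 0.

yes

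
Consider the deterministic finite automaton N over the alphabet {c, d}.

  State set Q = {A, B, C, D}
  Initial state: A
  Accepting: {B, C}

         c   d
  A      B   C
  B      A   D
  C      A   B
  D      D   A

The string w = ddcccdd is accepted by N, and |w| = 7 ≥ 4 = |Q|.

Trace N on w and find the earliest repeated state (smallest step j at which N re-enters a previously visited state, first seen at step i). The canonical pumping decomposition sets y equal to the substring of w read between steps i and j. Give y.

ddc

Run of N on w = d d c c c d d:
  step 0: A  (start)
  step 1: C  (read d: A→C)
  step 2: B  (read d: C→B)
  step 3: A  (read c: B→A)   ← first repeat (A seen earlier)
  step 4: B  (read c: A→B)
  step 5: A  (read c: B→A)
  step 6: C  (read d: A→C)
  step 7: B  (read d: C→B)

So i = 0, j = 3, giving x = w[0:0] = ε, y = w[0:3] = ddc, z = w[3:7] = ccdd.
Check: |xy| = 3 ≤ 4 and |y| = 3 ≥ 1. Reading y takes N from A back to A, so every xyⁱz is accepted.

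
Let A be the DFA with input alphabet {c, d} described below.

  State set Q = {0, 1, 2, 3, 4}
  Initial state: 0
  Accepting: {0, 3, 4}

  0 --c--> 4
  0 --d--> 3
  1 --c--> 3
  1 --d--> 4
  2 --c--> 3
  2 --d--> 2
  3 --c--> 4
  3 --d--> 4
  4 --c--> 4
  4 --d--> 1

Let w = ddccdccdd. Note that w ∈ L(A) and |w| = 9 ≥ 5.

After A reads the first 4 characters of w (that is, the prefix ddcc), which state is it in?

4

State sequence: 0 -d-> 3 -d-> 4 -c-> 4 -c-> 4

After reading 4 characters, A is in state 4.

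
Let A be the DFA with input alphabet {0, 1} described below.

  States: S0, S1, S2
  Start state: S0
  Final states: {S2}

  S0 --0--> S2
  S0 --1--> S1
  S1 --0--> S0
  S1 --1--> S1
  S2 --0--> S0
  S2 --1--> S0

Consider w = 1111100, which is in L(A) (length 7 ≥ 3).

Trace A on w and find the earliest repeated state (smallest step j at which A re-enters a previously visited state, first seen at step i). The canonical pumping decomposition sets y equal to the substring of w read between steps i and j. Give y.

Run of A on w = 1 1 1 1 1 0 0:
  step 0: S0  (start)
  step 1: S1  (read 1: S0→S1)
  step 2: S1  (read 1: S1→S1)   ← first repeat (S1 seen earlier)
  step 3: S1  (read 1: S1→S1)
  step 4: S1  (read 1: S1→S1)
  step 5: S1  (read 1: S1→S1)
  step 6: S0  (read 0: S1→S0)
  step 7: S2  (read 0: S0→S2)

So i = 1, j = 2, giving x = w[0:1] = 1, y = w[1:2] = 1, z = w[2:7] = 11100.
Check: |xy| = 2 ≤ 3 and |y| = 1 ≥ 1. Reading y takes A from S1 back to S1, so every xyⁱz is accepted.
Pumping length from the standard proof: p = 3 (the number of states). The repeated state found above gives |xy| = j ≤ 3 and |y| = j − i ≥ 1.

1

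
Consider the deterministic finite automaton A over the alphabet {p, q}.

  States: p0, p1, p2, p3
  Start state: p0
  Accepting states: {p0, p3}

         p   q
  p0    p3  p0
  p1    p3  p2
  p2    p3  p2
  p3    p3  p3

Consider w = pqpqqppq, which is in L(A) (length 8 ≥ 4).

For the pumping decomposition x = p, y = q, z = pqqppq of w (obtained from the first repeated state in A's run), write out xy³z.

pqqqpqqppq

xy^3z = p·q·q·q·pqqppq = pqqqpqqppq.
Reading y = q takes A from p3 back to p3, so after x·y·y·y the machine is still in p3, and z then leads to the accepting state p3. Hence pqqqpqqppq ∈ L(A).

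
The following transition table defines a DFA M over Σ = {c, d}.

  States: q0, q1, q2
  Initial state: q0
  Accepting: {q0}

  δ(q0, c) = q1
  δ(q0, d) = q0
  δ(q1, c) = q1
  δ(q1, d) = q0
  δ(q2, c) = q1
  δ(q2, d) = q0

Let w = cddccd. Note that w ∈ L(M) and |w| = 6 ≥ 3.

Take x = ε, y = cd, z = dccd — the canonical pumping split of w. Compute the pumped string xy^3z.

xy^3z = ε·cd·cd·cd·dccd = cdcdcddccd.
Reading y = cd takes M from q0 back to q0, so after x·y·y·y the machine is still in q0, and z then leads to the accepting state q0. Hence cdcdcddccd ∈ L(M).

cdcdcddccd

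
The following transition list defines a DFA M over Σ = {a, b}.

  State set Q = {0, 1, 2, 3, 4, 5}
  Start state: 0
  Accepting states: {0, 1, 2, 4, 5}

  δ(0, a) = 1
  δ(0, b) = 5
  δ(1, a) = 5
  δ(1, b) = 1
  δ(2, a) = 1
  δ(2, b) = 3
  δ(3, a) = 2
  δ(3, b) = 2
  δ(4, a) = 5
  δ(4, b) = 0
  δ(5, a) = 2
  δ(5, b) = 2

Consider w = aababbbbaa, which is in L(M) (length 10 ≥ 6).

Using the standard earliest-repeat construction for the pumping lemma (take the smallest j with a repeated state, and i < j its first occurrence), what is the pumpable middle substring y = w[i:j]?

State sequence: 0 -a-> 1 -a-> 5 -b-> 2 -a-> 1 -b-> 1 -b-> 1 -b-> 1 -b-> 1 -a-> 5 -a-> 2
First repeat at step 4: 1 was already visited.

So i = 1, j = 4, giving x = w[0:1] = a, y = w[1:4] = aba, z = w[4:10] = bbbbaa.
Check: |xy| = 4 ≤ 6 and |y| = 3 ≥ 1. Reading y takes M from 1 back to 1, so every xyⁱz is accepted.

aba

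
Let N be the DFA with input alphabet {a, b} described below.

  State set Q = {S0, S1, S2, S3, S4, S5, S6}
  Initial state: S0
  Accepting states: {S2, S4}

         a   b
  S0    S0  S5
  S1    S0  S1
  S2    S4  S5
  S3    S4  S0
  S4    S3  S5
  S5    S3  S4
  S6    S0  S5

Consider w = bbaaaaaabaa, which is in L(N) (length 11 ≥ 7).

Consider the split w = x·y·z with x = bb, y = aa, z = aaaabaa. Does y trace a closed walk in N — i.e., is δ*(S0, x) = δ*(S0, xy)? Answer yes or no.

State sequence: S0 -b-> S5 -b-> S4 -a-> S3 -a-> S4

After x (step 2): S4. After xy (step 4): S4.
They match, so y = aa drives N around a cycle from S4 back to itself; pumping y any number of times keeps N in S4 before reading z, and xyⁱz ∈ L(N) for every i ≥ 0.

yes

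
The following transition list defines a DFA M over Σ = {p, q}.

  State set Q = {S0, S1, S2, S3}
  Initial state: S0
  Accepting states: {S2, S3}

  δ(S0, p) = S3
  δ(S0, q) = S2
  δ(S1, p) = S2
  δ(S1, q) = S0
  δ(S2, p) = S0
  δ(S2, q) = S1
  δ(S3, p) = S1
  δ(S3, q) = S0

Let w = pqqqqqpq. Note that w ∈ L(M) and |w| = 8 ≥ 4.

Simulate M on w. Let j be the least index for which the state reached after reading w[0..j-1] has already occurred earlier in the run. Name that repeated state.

S0

State sequence: S0 -p-> S3 -q-> S0 -q-> S2 -q-> S1 -q-> S0 -q-> S2 -p-> S0 -q-> S2
First repeat at step 2: S0 was already visited.

The earliest repeat is at step j = 2: M is in S0, which it already visited at step i = 0.
Pumping length from the standard proof: p = 4 (the number of states). The repeated state found above gives |xy| = j ≤ 4 and |y| = j − i ≥ 1.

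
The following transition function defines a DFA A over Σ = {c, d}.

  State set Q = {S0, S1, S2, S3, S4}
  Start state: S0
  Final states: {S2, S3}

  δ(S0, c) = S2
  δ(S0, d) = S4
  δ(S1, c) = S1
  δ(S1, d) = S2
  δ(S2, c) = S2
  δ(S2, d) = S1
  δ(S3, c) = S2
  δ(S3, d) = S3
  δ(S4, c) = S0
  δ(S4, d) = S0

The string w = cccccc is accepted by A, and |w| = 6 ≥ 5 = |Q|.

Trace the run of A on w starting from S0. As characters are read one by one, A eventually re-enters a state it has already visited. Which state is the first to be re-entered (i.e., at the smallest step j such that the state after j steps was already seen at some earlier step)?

S2

Run of A on w = c c c c c c:
  step 0: S0  (start)
  step 1: S2  (read c: S0→S2)
  step 2: S2  (read c: S2→S2)   ← first repeat (S2 seen earlier)
  step 3: S2  (read c: S2→S2)
  step 4: S2  (read c: S2→S2)
  step 5: S2  (read c: S2→S2)
  step 6: S2  (read c: S2→S2)

The earliest repeat is at step j = 2: A is in S2, which it already visited at step i = 1.
With |Q| = 5, pigeonhole forces a state repeat no later than step 5; the substring read between the first and second visits to that state can be pumped.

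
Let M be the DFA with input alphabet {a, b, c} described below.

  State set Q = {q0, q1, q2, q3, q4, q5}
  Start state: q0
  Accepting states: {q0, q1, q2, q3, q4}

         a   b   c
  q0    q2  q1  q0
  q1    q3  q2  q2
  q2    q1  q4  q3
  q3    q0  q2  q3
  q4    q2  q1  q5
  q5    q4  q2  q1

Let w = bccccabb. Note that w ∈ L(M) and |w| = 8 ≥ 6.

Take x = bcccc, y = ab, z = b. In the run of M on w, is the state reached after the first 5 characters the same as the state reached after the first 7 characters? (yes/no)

State sequence: q0 -b-> q1 -c-> q2 -c-> q3 -c-> q3 -c-> q3 -a-> q0 -b-> q1

After x (step 5): q3. After xy (step 7): q1.
They differ (q3 ≠ q1), so y is not a cycle from the state after x; this split is not the one the pumping-lemma construction produces, and pumping y need not keep the string in L(M).

no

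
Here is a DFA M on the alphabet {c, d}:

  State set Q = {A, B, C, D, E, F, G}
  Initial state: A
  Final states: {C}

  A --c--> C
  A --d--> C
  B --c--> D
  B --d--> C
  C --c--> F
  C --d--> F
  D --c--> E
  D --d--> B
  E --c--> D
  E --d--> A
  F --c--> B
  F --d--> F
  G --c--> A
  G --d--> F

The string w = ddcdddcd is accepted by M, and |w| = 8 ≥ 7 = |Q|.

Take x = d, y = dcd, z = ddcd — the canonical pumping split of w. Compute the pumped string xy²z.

xy^2z = d·dcd·dcd·ddcd = ddcddcdddcd.
Reading y = dcd takes M from C back to C, so after x·y·y the machine is still in C, and z then leads to the accepting state C. Hence ddcddcdddcd ∈ L(M).

ddcddcdddcd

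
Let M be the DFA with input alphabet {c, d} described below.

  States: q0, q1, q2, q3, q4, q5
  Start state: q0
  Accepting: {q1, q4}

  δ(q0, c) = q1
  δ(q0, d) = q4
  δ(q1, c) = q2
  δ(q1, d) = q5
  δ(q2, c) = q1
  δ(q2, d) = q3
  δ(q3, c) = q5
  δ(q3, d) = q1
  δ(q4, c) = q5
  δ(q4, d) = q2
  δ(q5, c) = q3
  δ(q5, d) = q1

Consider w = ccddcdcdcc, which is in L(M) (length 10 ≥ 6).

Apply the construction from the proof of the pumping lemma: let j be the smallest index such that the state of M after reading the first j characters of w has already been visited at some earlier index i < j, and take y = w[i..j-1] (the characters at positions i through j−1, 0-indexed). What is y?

cdd

State sequence: q0 -c-> q1 -c-> q2 -d-> q3 -d-> q1 -c-> q2 -d-> q3 -c-> q5 -d-> q1 -c-> q2 -c-> q1
First repeat at step 4: q1 was already visited.

So i = 1, j = 4, giving x = w[0:1] = c, y = w[1:4] = cdd, z = w[4:10] = cdcdcc.
Check: |xy| = 4 ≤ 6 and |y| = 3 ≥ 1. Reading y takes M from q1 back to q1, so every xyⁱz is accepted.
The DFA has 6 states, so the proof of the pumping lemma guarantees a repeated state among the first 6+1 visited; the segment between the two visits is the pumpable y.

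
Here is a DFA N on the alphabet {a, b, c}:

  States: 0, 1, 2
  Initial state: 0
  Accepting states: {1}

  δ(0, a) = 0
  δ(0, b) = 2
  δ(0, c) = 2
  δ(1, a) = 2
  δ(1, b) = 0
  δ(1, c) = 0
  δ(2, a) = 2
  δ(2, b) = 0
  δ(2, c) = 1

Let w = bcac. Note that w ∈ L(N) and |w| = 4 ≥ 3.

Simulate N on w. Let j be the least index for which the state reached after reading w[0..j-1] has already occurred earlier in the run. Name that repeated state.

2

State sequence: 0 -b-> 2 -c-> 1 -a-> 2 -c-> 1
First repeat at step 3: 2 was already visited.

The earliest repeat is at step j = 3: N is in 2, which it already visited at step i = 1.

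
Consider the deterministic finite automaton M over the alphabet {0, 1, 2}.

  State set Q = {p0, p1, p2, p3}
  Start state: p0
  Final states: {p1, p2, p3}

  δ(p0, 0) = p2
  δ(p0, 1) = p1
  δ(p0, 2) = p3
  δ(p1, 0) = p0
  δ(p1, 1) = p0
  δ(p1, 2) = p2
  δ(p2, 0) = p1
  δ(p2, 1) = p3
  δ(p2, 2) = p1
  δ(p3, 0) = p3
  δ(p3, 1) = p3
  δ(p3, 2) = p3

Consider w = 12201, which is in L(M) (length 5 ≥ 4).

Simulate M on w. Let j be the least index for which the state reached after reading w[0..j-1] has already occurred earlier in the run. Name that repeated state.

Run of M on w = 1 2 2 0 1:
  step 0: p0  (start)
  step 1: p1  (read 1: p0→p1)
  step 2: p2  (read 2: p1→p2)
  step 3: p1  (read 2: p2→p1)   ← first repeat (p1 seen earlier)
  step 4: p0  (read 0: p1→p0)
  step 5: p1  (read 1: p0→p1)

The earliest repeat is at step j = 3: M is in p1, which it already visited at step i = 1.

p1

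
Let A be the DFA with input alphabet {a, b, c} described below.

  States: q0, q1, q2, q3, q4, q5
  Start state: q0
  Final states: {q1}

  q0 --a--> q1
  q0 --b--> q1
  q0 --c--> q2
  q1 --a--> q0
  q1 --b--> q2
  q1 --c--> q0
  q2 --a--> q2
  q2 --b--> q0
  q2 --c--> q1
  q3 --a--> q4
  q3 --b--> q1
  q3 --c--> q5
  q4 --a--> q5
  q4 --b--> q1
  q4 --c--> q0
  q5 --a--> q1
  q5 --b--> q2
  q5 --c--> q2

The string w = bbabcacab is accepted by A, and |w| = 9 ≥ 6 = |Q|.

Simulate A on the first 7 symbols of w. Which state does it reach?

State sequence: q0 -b-> q1 -b-> q2 -a-> q2 -b-> q0 -c-> q2 -a-> q2 -c-> q1

After reading 7 characters, A is in state q1.
(This kind of state-tracing is the core of the pumping-lemma construction: with 6 states, pigeonhole forces a repeat within the first 6 steps.)

q1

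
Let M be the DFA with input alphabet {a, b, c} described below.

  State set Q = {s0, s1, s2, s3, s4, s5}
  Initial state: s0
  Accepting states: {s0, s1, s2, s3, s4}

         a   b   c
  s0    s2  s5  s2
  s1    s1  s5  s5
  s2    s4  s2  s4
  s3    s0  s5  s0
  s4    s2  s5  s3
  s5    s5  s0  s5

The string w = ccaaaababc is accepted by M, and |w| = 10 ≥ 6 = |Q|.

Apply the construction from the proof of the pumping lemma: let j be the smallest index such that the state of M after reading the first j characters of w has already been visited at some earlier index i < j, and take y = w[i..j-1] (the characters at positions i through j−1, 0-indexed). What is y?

State sequence: s0 -c-> s2 -c-> s4 -a-> s2 -a-> s4 -a-> s2 -a-> s4 -b-> s5 -a-> s5 -b-> s0 -c-> s2
First repeat at step 3: s2 was already visited.

So i = 1, j = 3, giving x = w[0:1] = c, y = w[1:3] = ca, z = w[3:10] = aaababc.
Check: |xy| = 3 ≤ 6 and |y| = 2 ≥ 1. Reading y takes M from s2 back to s2, so every xyⁱz is accepted.

ca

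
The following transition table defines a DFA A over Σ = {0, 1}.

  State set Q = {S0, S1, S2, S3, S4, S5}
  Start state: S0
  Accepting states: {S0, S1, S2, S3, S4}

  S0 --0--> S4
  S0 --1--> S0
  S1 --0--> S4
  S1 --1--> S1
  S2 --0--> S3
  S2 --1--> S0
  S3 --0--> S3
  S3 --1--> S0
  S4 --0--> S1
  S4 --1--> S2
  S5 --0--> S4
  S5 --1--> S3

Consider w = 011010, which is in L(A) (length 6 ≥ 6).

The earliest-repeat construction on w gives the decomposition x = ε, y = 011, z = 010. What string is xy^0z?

010

xy⁰z = xz = ε·010 = 010.
Reading y = 011 takes A from S0 back to S0, so after x the machine is still in S0, and z then leads to the accepting state S3. Hence 010 ∈ L(A).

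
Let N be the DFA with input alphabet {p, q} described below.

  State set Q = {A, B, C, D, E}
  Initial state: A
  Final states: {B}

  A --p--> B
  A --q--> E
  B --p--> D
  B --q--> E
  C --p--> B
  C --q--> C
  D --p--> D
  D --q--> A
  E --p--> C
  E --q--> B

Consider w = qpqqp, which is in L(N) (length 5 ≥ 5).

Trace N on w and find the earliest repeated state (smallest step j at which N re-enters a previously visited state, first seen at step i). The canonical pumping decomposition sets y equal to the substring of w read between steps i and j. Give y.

Run of N on w = q p q q p:
  step 0: A  (start)
  step 1: E  (read q: A→E)
  step 2: C  (read p: E→C)
  step 3: C  (read q: C→C)   ← first repeat (C seen earlier)
  step 4: C  (read q: C→C)
  step 5: B  (read p: C→B)

So i = 2, j = 3, giving x = w[0:2] = qp, y = w[2:3] = q, z = w[3:5] = qp.
Check: |xy| = 3 ≤ 5 and |y| = 1 ≥ 1. Reading y takes N from C back to C, so every xyⁱz is accepted.

q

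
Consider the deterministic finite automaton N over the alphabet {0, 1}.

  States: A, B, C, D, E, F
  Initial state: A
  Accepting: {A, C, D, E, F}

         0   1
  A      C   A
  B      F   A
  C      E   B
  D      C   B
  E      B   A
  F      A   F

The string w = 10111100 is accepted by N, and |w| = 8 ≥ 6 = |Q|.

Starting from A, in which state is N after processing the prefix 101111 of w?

A

Run of N on the first 6 characters of w = 1 0 1 1 1 1:
  step 0: A  (start)
  step 1: A  (read 1: A→A)
  step 2: C  (read 0: A→C)
  step 3: B  (read 1: C→B)
  step 4: A  (read 1: B→A)
  step 5: A  (read 1: A→A)
  step 6: A  (read 1: A→A)

After reading 6 characters, N is in state A.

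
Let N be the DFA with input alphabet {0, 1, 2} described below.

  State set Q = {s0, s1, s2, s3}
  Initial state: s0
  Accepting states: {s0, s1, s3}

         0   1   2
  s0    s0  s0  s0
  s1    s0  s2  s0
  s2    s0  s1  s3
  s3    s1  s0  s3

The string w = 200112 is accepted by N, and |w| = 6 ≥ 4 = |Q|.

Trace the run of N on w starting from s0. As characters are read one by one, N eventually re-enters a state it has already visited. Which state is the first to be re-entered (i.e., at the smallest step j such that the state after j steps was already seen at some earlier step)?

Run of N on w = 2 0 0 1 1 2:
  step 0: s0  (start)
  step 1: s0  (read 2: s0→s0)   ← first repeat (s0 seen earlier)
  step 2: s0  (read 0: s0→s0)
  step 3: s0  (read 0: s0→s0)
  step 4: s0  (read 1: s0→s0)
  step 5: s0  (read 1: s0→s0)
  step 6: s0  (read 2: s0→s0)

The earliest repeat is at step j = 1: N is in s0, which it already visited at step i = 0.

s0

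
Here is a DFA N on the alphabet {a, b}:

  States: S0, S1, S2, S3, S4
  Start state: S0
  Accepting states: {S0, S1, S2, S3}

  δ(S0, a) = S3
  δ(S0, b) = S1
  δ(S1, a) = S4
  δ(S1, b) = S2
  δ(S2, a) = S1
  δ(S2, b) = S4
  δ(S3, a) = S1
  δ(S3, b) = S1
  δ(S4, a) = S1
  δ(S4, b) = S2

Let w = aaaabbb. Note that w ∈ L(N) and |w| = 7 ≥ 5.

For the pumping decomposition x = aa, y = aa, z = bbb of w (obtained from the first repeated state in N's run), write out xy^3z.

xy^3z = aa·aa·aa·aa·bbb = aaaaaaaabbb.
Reading y = aa takes N from S1 back to S1, so after x·y·y·y the machine is still in S1, and z then leads to the accepting state S2. Hence aaaaaaaabbb ∈ L(N).

aaaaaaaabbb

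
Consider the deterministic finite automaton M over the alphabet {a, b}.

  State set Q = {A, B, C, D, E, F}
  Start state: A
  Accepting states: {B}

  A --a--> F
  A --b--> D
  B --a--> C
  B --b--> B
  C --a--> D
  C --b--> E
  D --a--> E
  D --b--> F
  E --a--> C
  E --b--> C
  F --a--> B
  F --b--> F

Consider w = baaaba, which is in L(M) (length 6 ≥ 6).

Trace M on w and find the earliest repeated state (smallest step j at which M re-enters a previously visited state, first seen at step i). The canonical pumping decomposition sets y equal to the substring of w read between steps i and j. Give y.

aaa

State sequence: A -b-> D -a-> E -a-> C -a-> D -b-> F -a-> B
First repeat at step 4: D was already visited.

So i = 1, j = 4, giving x = w[0:1] = b, y = w[1:4] = aaa, z = w[4:6] = ba.
Check: |xy| = 4 ≤ 6 and |y| = 3 ≥ 1. Reading y takes M from D back to D, so every xyⁱz is accepted.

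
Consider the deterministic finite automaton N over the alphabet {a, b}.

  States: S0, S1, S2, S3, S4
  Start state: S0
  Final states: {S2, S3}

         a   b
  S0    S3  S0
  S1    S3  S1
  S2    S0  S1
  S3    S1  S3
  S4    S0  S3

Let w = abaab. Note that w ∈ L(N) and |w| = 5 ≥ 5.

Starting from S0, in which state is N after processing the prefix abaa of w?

S3

Run of N on the first 4 characters of w = a b a a:
  step 0: S0  (start)
  step 1: S3  (read a: S0→S3)
  step 2: S3  (read b: S3→S3)
  step 3: S1  (read a: S3→S1)
  step 4: S3  (read a: S1→S3)

After reading 4 characters, N is in state S3.
(This kind of state-tracing is the core of the pumping-lemma construction: with 5 states, pigeonhole forces a repeat within the first 5 steps.)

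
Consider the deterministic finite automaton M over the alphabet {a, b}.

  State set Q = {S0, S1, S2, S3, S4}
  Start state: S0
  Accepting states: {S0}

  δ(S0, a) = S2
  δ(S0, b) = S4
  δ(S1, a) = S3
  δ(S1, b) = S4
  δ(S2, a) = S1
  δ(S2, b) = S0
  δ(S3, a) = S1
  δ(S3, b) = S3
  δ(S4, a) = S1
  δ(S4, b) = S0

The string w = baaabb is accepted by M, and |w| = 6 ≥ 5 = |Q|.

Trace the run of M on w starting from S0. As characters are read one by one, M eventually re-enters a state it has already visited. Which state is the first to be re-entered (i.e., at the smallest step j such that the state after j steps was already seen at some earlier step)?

S1

Run of M on w = b a a a b b:
  step 0: S0  (start)
  step 1: S4  (read b: S0→S4)
  step 2: S1  (read a: S4→S1)
  step 3: S3  (read a: S1→S3)
  step 4: S1  (read a: S3→S1)   ← first repeat (S1 seen earlier)
  step 5: S4  (read b: S1→S4)
  step 6: S0  (read b: S4→S0)

The earliest repeat is at step j = 4: M is in S1, which it already visited at step i = 2.
Since M has 5 states, any run of length ≥ 5 visits 5+1 states, so by pigeonhole some state repeats within the first 5 steps — that repeat gives the pumpable loop.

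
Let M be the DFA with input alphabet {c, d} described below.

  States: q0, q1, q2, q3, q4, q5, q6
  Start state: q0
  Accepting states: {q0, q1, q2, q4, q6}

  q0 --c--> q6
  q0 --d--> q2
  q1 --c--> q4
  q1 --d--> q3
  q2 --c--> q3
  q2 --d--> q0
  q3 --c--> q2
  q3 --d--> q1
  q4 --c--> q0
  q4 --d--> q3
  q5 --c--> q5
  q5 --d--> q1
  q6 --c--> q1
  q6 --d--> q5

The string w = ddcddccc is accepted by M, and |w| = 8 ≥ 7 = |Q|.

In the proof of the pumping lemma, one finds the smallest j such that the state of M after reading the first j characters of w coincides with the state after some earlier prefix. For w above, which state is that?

q0

State sequence: q0 -d-> q2 -d-> q0 -c-> q6 -d-> q5 -d-> q1 -c-> q4 -c-> q0 -c-> q6
First repeat at step 2: q0 was already visited.

The earliest repeat is at step j = 2: M is in q0, which it already visited at step i = 0.
The DFA has 7 states, so the proof of the pumping lemma guarantees a repeated state among the first 7+1 visited; the segment between the two visits is the pumpable y.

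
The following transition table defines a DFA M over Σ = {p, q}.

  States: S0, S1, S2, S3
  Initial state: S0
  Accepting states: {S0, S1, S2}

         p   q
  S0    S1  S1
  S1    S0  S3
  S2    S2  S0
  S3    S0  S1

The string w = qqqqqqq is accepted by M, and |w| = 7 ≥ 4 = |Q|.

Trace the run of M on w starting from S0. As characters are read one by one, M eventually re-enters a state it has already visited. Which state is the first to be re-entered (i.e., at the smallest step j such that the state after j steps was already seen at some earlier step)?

S1

State sequence: S0 -q-> S1 -q-> S3 -q-> S1 -q-> S3 -q-> S1 -q-> S3 -q-> S1
First repeat at step 3: S1 was already visited.

The earliest repeat is at step j = 3: M is in S1, which it already visited at step i = 1.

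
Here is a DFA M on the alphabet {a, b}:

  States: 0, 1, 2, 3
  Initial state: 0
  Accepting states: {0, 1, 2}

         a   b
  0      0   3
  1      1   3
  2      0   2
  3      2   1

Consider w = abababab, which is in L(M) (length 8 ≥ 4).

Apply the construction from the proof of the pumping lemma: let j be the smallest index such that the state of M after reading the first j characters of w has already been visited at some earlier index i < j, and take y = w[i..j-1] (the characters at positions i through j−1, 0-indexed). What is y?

a

Run of M on w = a b a b a b a b:
  step 0: 0  (start)
  step 1: 0  (read a: 0→0)   ← first repeat (0 seen earlier)
  step 2: 3  (read b: 0→3)
  step 3: 2  (read a: 3→2)
  step 4: 2  (read b: 2→2)
  step 5: 0  (read a: 2→0)
  step 6: 3  (read b: 0→3)
  step 7: 2  (read a: 3→2)
  step 8: 2  (read b: 2→2)

So i = 0, j = 1, giving x = w[0:0] = ε, y = w[0:1] = a, z = w[1:8] = bababab.
Check: |xy| = 1 ≤ 4 and |y| = 1 ≥ 1. Reading y takes M from 0 back to 0, so every xyⁱz is accepted.
Since M has 4 states, any run of length ≥ 4 visits 4+1 states, so by pigeonhole some state repeats within the first 4 steps — that repeat gives the pumpable loop.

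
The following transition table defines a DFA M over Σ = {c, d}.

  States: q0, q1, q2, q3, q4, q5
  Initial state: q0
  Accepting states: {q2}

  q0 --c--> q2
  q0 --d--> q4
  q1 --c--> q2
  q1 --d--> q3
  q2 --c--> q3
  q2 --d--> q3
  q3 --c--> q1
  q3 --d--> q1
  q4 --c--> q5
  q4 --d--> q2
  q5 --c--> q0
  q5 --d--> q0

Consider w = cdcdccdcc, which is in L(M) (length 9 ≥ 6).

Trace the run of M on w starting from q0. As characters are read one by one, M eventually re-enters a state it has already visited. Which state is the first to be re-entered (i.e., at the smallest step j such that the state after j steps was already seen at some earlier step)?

q3

Run of M on w = c d c d c c d c c:
  step 0: q0  (start)
  step 1: q2  (read c: q0→q2)
  step 2: q3  (read d: q2→q3)
  step 3: q1  (read c: q3→q1)
  step 4: q3  (read d: q1→q3)   ← first repeat (q3 seen earlier)
  step 5: q1  (read c: q3→q1)
  step 6: q2  (read c: q1→q2)
  step 7: q3  (read d: q2→q3)
  step 8: q1  (read c: q3→q1)
  step 9: q2  (read c: q1→q2)

The earliest repeat is at step j = 4: M is in q3, which it already visited at step i = 2.
Since M has 6 states, any run of length ≥ 6 visits 6+1 states, so by pigeonhole some state repeats within the first 6 steps — that repeat gives the pumpable loop.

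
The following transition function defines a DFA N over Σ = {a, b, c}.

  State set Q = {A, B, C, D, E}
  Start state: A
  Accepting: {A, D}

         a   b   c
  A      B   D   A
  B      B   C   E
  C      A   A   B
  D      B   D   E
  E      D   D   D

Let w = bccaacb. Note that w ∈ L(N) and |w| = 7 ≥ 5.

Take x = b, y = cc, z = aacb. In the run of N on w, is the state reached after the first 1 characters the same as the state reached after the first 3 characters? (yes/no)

yes

State sequence: A -b-> D -c-> E -c-> D

After x (step 1): D. After xy (step 3): D.
They match, so y = cc drives N around a cycle from D back to itself; pumping y any number of times keeps N in D before reading z, and xyⁱz ∈ L(N) for every i ≥ 0.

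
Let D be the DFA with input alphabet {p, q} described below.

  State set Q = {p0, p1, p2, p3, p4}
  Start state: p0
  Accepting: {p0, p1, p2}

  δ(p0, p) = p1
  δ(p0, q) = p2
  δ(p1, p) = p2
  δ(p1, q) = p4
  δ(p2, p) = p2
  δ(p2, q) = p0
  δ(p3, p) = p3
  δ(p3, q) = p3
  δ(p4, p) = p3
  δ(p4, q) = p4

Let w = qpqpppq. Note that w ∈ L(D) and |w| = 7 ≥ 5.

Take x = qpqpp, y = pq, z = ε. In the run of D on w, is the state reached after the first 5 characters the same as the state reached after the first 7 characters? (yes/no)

no

State sequence: p0 -q-> p2 -p-> p2 -q-> p0 -p-> p1 -p-> p2 -p-> p2 -q-> p0

After x (step 5): p2. After xy (step 7): p0.
They differ (p2 ≠ p0), so y is not a cycle from the state after x; this split is not the one the pumping-lemma construction produces, and pumping y need not keep the string in L(D).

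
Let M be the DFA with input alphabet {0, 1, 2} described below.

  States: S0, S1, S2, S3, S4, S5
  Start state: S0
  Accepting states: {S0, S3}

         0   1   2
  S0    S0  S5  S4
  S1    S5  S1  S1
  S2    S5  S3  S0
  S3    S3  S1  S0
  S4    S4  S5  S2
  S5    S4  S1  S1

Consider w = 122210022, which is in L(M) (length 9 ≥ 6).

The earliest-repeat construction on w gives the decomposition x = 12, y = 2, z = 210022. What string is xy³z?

xy^3z = 12·2·2·2·210022 = 12222210022.
Reading y = 2 takes M from S1 back to S1, so after x·y·y·y the machine is still in S1, and z then leads to the accepting state S0. Hence 12222210022 ∈ L(M).

12222210022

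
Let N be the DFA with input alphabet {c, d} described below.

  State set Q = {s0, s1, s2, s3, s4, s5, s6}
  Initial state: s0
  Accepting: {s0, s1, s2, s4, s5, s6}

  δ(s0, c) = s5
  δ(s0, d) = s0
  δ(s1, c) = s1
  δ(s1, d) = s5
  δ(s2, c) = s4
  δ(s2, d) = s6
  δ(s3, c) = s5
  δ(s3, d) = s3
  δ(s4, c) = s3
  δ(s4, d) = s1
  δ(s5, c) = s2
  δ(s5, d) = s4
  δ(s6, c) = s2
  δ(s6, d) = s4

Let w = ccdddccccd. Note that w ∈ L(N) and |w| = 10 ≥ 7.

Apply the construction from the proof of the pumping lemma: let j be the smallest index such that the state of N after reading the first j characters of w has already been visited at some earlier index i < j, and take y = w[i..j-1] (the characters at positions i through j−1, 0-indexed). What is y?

c

State sequence: s0 -c-> s5 -c-> s2 -d-> s6 -d-> s4 -d-> s1 -c-> s1 -c-> s1 -c-> s1 -c-> s1 -d-> s5
First repeat at step 6: s1 was already visited.

So i = 5, j = 6, giving x = w[0:5] = ccddd, y = w[5:6] = c, z = w[6:10] = cccd.
Check: |xy| = 6 ≤ 7 and |y| = 1 ≥ 1. Reading y takes N from s1 back to s1, so every xyⁱz is accepted.
The DFA has 7 states, so the proof of the pumping lemma guarantees a repeated state among the first 7+1 visited; the segment between the two visits is the pumpable y.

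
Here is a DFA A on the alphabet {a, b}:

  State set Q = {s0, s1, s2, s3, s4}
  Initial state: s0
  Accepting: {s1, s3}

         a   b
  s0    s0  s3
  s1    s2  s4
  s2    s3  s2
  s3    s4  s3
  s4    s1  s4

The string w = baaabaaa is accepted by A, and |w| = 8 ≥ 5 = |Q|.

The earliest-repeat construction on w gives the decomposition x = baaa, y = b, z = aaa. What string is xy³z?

xy^3z = baaa·b·b·b·aaa = baaabbbaaa.
Reading y = b takes A from s2 back to s2, so after x·y·y·y the machine is still in s2, and z then leads to the accepting state s1. Hence baaabbbaaa ∈ L(A).

baaabbbaaa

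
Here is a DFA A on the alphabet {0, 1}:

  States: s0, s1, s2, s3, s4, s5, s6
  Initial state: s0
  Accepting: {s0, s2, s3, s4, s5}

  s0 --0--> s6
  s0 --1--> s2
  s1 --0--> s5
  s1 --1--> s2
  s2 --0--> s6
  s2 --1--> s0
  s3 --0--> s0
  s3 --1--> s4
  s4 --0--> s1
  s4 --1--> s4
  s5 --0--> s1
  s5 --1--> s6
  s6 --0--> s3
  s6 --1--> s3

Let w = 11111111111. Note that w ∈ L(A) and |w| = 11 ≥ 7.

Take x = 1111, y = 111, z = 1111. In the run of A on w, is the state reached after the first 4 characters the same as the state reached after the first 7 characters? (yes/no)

State sequence: s0 -1-> s2 -1-> s0 -1-> s2 -1-> s0 -1-> s2 -1-> s0 -1-> s2

After x (step 4): s0. After xy (step 7): s2.
They differ (s0 ≠ s2), so y is not a cycle from the state after x; this split is not the one the pumping-lemma construction produces, and pumping y need not keep the string in L(A).

no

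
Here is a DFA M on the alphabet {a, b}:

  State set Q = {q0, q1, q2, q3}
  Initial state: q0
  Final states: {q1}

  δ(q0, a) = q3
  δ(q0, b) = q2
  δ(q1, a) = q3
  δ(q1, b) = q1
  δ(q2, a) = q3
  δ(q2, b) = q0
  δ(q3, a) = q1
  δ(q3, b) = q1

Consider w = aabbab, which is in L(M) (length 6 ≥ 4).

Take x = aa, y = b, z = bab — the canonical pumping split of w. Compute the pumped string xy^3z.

xy^3z = aa·b·b·b·bab = aabbbbab.
Reading y = b takes M from q1 back to q1, so after x·y·y·y the machine is still in q1, and z then leads to the accepting state q1. Hence aabbbbab ∈ L(M).

aabbbbab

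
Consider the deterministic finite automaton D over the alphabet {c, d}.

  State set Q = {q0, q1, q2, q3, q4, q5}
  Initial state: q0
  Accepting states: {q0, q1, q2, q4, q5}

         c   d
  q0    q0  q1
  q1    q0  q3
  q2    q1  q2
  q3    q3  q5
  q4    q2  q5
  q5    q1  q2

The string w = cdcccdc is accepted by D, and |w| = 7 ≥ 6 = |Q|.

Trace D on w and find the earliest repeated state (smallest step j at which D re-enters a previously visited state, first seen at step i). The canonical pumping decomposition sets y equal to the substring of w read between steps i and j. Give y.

c

State sequence: q0 -c-> q0 -d-> q1 -c-> q0 -c-> q0 -c-> q0 -d-> q1 -c-> q0
First repeat at step 1: q0 was already visited.

So i = 0, j = 1, giving x = w[0:0] = ε, y = w[0:1] = c, z = w[1:7] = dcccdc.
Check: |xy| = 1 ≤ 6 and |y| = 1 ≥ 1. Reading y takes D from q0 back to q0, so every xyⁱz is accepted.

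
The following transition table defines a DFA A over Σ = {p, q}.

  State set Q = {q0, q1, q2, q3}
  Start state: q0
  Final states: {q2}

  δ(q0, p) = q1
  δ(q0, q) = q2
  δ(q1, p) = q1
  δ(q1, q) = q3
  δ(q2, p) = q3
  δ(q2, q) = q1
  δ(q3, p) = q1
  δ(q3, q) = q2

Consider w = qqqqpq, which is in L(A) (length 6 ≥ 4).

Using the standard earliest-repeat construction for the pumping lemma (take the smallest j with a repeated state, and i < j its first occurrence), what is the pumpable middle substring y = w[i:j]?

qqq

State sequence: q0 -q-> q2 -q-> q1 -q-> q3 -q-> q2 -p-> q3 -q-> q2
First repeat at step 4: q2 was already visited.

So i = 1, j = 4, giving x = w[0:1] = q, y = w[1:4] = qqq, z = w[4:6] = pq.
Check: |xy| = 4 ≤ 4 and |y| = 3 ≥ 1. Reading y takes A from q2 back to q2, so every xyⁱz is accepted.
Pumping length from the standard proof: p = 4 (the number of states). The repeated state found above gives |xy| = j ≤ 4 and |y| = j − i ≥ 1.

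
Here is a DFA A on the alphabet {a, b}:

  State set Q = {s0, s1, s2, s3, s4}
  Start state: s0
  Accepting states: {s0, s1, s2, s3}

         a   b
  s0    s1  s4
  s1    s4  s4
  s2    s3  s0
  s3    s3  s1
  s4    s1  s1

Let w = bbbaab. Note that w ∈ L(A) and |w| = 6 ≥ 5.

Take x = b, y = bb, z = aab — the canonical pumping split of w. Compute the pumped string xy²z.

xy^2z = b·bb·bb·aab = bbbbbaab.
Reading y = bb takes A from s4 back to s4, so after x·y·y the machine is still in s4, and z then leads to the accepting state s1. Hence bbbbbaab ∈ L(A).

bbbbbaab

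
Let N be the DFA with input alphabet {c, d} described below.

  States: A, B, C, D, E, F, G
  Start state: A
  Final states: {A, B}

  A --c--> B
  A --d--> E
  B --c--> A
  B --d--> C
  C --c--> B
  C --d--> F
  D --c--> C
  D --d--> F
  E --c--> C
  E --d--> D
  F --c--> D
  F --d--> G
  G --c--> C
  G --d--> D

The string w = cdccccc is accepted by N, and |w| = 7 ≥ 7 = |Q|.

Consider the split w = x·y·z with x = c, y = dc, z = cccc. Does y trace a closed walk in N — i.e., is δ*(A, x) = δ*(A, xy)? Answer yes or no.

yes

State sequence: A -c-> B -d-> C -c-> B

After x (step 1): B. After xy (step 3): B.
They match, so y = dc drives N around a cycle from B back to itself; pumping y any number of times keeps N in B before reading z, and xyⁱz ∈ L(N) for every i ≥ 0.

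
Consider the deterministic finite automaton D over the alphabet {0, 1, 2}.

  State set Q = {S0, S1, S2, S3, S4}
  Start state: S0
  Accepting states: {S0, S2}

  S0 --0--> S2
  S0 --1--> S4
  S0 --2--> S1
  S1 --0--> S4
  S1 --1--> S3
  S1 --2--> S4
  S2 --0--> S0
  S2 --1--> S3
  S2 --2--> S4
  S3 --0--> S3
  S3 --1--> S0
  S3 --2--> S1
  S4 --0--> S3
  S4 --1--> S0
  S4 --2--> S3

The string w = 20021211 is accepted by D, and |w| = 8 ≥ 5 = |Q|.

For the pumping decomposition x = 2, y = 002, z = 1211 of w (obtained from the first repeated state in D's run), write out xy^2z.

20020021211

xy^2z = 2·002·002·1211 = 20020021211.
Reading y = 002 takes D from S1 back to S1, so after x·y·y the machine is still in S1, and z then leads to the accepting state S0. Hence 20020021211 ∈ L(D).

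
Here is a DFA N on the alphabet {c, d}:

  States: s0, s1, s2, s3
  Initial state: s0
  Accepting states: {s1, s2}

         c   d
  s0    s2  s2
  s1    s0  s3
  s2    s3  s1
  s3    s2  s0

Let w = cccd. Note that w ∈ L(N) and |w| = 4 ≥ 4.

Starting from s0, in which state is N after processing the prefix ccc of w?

State sequence: s0 -c-> s2 -c-> s3 -c-> s2

After reading 3 characters, N is in state s2.
(This kind of state-tracing is the core of the pumping-lemma construction: with 4 states, pigeonhole forces a repeat within the first 4 steps.)

s2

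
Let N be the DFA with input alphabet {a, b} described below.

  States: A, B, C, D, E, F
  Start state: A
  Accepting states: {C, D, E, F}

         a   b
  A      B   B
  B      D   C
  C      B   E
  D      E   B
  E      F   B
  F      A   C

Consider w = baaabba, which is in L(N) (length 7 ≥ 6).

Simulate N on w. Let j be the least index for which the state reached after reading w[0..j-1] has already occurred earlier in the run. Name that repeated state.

State sequence: A -b-> B -a-> D -a-> E -a-> F -b-> C -b-> E -a-> F
First repeat at step 6: E was already visited.

The earliest repeat is at step j = 6: N is in E, which it already visited at step i = 3.
With |Q| = 6, pigeonhole forces a state repeat no later than step 6; the substring read between the first and second visits to that state can be pumped.

E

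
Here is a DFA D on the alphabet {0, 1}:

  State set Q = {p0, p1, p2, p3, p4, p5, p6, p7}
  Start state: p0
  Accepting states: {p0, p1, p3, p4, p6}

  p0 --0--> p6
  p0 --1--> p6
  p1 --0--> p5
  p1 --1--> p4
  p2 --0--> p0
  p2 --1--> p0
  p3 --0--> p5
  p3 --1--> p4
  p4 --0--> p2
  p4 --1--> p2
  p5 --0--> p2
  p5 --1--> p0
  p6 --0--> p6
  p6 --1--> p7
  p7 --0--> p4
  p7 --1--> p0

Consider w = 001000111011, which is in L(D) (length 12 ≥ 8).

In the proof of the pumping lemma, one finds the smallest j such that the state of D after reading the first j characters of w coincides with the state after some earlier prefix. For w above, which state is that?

p6

State sequence: p0 -0-> p6 -0-> p6 -1-> p7 -0-> p4 -0-> p2 -0-> p0 -1-> p6 -1-> p7 -1-> p0 -0-> p6 -1-> p7 -1-> p0
First repeat at step 2: p6 was already visited.

The earliest repeat is at step j = 2: D is in p6, which it already visited at step i = 1.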